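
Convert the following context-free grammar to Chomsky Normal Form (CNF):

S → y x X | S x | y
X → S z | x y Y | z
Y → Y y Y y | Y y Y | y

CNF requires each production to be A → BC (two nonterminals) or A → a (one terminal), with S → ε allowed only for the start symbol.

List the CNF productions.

TY → y; TX → x; S → y; TZ → z; X → z; Y → y; S → TY X0; X0 → TX X; S → S TX; X → S TZ; X → TX X1; X1 → TY Y; Y → Y X2; X2 → TY X3; X3 → Y TY; Y → Y X4; X4 → TY Y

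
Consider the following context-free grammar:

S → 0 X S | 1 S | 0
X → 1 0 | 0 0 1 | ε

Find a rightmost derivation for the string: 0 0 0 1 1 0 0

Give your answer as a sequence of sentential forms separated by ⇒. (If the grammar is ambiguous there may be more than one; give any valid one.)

S ⇒ 0 X S ⇒ 0 X 1 S ⇒ 0 X 1 0 X S ⇒ 0 X 1 0 X 0 ⇒ 0 X 1 0 0 ⇒ 0 0 0 1 1 0 0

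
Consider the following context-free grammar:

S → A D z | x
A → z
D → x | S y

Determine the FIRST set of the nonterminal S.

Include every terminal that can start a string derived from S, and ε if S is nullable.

We compute FIRST(S) using the standard algorithm.
FIRST(A) = {z}
FIRST(D) = {x, z}
FIRST(S) = {x, z}
Therefore, FIRST(S) = {x, z}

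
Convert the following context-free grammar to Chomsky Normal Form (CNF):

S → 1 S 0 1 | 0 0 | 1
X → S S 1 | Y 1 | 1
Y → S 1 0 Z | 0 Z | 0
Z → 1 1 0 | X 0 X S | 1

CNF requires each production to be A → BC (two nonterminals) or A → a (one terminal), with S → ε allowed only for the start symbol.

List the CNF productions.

T1 → 1; T0 → 0; S → 1; X → 1; Y → 0; Z → 1; S → T1 X0; X0 → S X1; X1 → T0 T1; S → T0 T0; X → S X2; X2 → S T1; X → Y T1; Y → S X3; X3 → T1 X4; X4 → T0 Z; Y → T0 Z; Z → T1 X5; X5 → T1 T0; Z → X X6; X6 → T0 X7; X7 → X S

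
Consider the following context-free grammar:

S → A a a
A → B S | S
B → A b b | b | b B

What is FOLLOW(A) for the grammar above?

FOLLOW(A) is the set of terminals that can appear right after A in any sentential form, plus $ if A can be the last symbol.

We compute FOLLOW(A) using the standard algorithm.
FOLLOW(S) starts with {$}.
FIRST(A) = {b}
FIRST(B) = {b}
FIRST(S) = {b}
FOLLOW(A) = {a, b}
FOLLOW(B) = {b}
FOLLOW(S) = {$, a, b}
Therefore, FOLLOW(A) = {a, b}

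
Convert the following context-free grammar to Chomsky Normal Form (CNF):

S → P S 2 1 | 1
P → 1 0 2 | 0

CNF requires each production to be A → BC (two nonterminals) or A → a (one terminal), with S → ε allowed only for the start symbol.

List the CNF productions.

T2 → 2; T1 → 1; S → 1; T0 → 0; P → 0; S → P X0; X0 → S X1; X1 → T2 T1; P → T1 X2; X2 → T0 T2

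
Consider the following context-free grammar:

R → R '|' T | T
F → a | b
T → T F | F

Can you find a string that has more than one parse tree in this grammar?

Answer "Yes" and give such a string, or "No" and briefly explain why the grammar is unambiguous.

No - the grammar is unambiguous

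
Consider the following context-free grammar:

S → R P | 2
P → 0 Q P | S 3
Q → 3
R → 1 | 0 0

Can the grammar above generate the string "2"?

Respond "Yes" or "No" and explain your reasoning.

Yes - a valid derivation exists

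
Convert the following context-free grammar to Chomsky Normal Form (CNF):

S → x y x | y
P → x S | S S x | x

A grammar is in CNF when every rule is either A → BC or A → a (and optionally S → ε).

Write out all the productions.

TX → x; TY → y; S → y; P → x; S → TX X0; X0 → TY TX; P → TX S; P → S X1; X1 → S TX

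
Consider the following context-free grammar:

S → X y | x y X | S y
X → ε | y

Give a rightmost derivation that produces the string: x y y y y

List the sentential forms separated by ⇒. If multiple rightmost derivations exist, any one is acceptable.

S ⇒ S y ⇒ S y y ⇒ x y X y y ⇒ x y y y y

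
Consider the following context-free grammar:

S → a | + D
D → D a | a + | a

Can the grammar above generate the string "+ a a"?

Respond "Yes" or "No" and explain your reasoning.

Yes - a valid derivation exists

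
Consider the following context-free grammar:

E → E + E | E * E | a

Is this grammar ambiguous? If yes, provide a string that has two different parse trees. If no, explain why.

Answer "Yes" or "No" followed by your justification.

Yes - the string 'a + a * a * a + a' has two distinct leftmost derivations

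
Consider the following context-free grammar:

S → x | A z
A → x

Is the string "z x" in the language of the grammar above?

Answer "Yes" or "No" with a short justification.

No - no valid derivation exists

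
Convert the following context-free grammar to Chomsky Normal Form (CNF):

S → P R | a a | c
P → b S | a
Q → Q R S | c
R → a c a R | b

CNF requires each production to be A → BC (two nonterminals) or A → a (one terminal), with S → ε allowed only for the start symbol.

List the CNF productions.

TA → a; S → c; TB → b; P → a; Q → c; TC → c; R → b; S → P R; S → TA TA; P → TB S; Q → Q X0; X0 → R S; R → TA X1; X1 → TC X2; X2 → TA R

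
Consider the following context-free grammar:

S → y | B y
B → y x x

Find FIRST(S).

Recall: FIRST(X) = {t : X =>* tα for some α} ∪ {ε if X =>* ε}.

We compute FIRST(S) using the standard algorithm.
FIRST(B) = {y}
FIRST(S) = {y}
Therefore, FIRST(S) = {y}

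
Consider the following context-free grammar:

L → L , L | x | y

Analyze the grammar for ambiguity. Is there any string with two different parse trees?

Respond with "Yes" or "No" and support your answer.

Yes - the string 'x , y , y , x , x , y' has two distinct parse trees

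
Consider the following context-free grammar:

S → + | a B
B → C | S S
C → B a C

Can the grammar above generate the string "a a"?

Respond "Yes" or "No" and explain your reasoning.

No - no valid derivation exists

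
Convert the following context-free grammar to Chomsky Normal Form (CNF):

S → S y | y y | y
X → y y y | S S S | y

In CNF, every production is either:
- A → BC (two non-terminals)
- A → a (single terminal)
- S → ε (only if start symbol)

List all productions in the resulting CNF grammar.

TY → y; S → y; X → y; S → S TY; S → TY TY; X → TY X0; X0 → TY TY; X → S X1; X1 → S S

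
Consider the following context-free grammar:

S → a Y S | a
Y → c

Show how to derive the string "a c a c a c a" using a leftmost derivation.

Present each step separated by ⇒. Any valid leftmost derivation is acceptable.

S ⇒ a Y S ⇒ a c S ⇒ a c a Y S ⇒ a c a c S ⇒ a c a c a Y S ⇒ a c a c a c S ⇒ a c a c a c a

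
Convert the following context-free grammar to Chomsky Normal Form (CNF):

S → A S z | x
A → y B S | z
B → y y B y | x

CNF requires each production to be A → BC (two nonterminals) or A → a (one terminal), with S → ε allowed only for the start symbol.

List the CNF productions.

TZ → z; S → x; TY → y; A → z; B → x; S → A X0; X0 → S TZ; A → TY X1; X1 → B S; B → TY X2; X2 → TY X3; X3 → B TY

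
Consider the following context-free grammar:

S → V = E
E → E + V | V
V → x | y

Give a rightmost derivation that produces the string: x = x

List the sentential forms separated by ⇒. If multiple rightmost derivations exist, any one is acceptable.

S ⇒ V = E ⇒ V = V ⇒ V = x ⇒ x = x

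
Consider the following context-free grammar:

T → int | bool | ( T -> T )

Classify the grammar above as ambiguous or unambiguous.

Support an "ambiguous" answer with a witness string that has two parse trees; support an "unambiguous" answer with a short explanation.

Unambiguous - every string in the language has a unique parse tree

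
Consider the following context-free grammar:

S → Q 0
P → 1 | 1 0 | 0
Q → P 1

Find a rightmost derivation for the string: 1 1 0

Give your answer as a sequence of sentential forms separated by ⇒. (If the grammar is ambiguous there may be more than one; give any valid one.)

S ⇒ Q 0 ⇒ P 1 0 ⇒ 1 1 0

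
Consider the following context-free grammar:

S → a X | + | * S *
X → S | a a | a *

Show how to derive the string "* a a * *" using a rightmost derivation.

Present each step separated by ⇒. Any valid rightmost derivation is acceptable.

S ⇒ * S * ⇒ * a X * ⇒ * a a * *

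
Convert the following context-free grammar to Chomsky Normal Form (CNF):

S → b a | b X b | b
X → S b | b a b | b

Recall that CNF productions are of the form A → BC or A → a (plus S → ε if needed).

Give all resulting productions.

TB → b; TA → a; S → b; X → b; S → TB TA; S → TB X0; X0 → X TB; X → S TB; X → TB X1; X1 → TA TB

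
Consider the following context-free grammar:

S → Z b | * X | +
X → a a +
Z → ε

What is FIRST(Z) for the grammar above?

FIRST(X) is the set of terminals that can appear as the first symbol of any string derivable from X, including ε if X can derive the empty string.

We compute FIRST(Z) using the standard algorithm.
FIRST(S) = {*, +, b}
FIRST(X) = {a}
FIRST(Z) = {ε}
Therefore, FIRST(Z) = {ε}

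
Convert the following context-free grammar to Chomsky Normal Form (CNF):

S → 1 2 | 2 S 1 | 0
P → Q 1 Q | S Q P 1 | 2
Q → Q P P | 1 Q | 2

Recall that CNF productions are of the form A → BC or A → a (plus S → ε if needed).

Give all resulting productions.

T1 → 1; T2 → 2; S → 0; P → 2; Q → 2; S → T1 T2; S → T2 X0; X0 → S T1; P → Q X1; X1 → T1 Q; P → S X2; X2 → Q X3; X3 → P T1; Q → Q X4; X4 → P P; Q → T1 Q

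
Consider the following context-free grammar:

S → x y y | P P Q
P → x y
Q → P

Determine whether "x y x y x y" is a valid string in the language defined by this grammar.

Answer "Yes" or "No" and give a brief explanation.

Yes - a valid derivation exists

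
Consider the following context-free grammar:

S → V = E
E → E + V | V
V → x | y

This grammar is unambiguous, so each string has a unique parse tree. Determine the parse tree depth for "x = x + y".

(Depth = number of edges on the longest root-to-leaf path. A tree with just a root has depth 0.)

4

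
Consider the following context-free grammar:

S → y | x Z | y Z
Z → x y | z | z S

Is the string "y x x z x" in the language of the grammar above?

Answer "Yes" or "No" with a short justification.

No - no valid derivation exists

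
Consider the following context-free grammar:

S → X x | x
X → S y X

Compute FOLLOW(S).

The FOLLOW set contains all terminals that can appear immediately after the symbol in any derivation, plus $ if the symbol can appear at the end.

We compute FOLLOW(S) using the standard algorithm.
FOLLOW(S) starts with {$}.
FIRST(S) = {x}
FIRST(X) = {x}
FOLLOW(S) = {$, y}
FOLLOW(X) = {x}
Therefore, FOLLOW(S) = {$, y}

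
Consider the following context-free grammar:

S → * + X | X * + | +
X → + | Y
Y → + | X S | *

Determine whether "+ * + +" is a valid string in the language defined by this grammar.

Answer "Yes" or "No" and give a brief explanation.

No - no valid derivation exists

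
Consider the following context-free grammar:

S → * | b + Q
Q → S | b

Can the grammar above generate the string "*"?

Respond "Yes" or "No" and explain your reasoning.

Yes - a valid derivation exists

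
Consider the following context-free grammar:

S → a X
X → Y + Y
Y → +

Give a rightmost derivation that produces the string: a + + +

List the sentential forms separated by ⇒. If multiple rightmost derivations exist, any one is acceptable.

S ⇒ a X ⇒ a Y + Y ⇒ a Y + + ⇒ a + + +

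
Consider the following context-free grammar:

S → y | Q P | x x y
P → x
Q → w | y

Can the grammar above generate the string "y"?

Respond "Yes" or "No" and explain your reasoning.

Yes - a valid derivation exists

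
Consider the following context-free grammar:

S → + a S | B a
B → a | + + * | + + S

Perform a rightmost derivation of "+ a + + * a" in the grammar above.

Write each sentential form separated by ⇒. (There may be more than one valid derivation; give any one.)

S ⇒ + a S ⇒ + a B a ⇒ + a + + * a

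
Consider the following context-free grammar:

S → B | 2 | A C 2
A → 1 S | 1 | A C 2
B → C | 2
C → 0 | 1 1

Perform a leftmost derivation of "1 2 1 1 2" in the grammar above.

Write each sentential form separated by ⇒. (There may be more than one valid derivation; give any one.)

S ⇒ A C 2 ⇒ 1 S C 2 ⇒ 1 B C 2 ⇒ 1 2 C 2 ⇒ 1 2 1 1 2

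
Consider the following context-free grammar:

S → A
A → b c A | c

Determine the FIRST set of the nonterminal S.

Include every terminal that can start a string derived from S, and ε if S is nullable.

We compute FIRST(S) using the standard algorithm.
FIRST(A) = {b, c}
FIRST(S) = {b, c}
Therefore, FIRST(S) = {b, c}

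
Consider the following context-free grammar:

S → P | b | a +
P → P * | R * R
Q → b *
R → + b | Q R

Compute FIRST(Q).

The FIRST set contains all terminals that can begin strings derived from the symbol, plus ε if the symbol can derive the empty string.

We compute FIRST(Q) using the standard algorithm.
FIRST(P) = {+, b}
FIRST(Q) = {b}
FIRST(R) = {+, b}
FIRST(S) = {+, a, b}
Therefore, FIRST(Q) = {b}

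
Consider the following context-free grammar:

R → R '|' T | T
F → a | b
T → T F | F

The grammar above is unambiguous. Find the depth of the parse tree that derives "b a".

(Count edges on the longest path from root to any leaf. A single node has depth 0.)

4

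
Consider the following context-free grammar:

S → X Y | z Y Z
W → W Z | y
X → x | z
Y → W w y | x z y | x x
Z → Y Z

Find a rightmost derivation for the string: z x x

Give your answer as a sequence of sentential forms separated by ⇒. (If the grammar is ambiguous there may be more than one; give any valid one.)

S ⇒ X Y ⇒ X x x ⇒ z x x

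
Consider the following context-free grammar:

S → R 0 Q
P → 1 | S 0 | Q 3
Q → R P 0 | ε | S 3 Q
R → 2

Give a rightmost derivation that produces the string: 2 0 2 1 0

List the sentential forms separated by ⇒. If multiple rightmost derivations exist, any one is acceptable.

S ⇒ R 0 Q ⇒ R 0 R P 0 ⇒ R 0 R 1 0 ⇒ R 0 2 1 0 ⇒ 2 0 2 1 0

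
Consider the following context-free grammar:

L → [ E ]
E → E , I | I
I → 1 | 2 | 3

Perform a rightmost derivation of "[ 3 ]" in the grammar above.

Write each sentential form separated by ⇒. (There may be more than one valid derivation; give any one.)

L ⇒ [ E ] ⇒ [ I ] ⇒ [ 3 ]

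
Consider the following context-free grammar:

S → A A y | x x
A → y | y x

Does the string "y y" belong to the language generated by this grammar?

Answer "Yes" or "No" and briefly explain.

No - no valid derivation exists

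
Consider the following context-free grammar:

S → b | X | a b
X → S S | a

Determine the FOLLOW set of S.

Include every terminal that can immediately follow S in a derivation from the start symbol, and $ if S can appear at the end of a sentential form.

We compute FOLLOW(S) using the standard algorithm.
FOLLOW(S) starts with {$}.
FIRST(S) = {a, b}
FIRST(X) = {a, b}
FOLLOW(S) = {$, a, b}
FOLLOW(X) = {$, a, b}
Therefore, FOLLOW(S) = {$, a, b}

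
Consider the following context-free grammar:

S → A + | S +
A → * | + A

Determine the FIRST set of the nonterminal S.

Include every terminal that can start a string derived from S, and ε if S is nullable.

We compute FIRST(S) using the standard algorithm.
FIRST(A) = {*, +}
FIRST(S) = {*, +}
Therefore, FIRST(S) = {*, +}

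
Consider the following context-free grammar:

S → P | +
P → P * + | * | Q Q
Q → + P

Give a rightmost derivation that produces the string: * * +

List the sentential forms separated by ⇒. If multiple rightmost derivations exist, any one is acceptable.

S ⇒ P ⇒ P * + ⇒ * * +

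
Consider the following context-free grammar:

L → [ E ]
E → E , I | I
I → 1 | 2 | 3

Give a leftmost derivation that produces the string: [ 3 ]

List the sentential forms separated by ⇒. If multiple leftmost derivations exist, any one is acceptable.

L ⇒ [ E ] ⇒ [ I ] ⇒ [ 3 ]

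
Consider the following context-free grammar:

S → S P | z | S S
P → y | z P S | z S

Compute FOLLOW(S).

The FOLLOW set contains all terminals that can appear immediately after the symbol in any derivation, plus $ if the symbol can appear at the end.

We compute FOLLOW(S) using the standard algorithm.
FOLLOW(S) starts with {$}.
FIRST(P) = {y, z}
FIRST(S) = {z}
FOLLOW(P) = {$, y, z}
FOLLOW(S) = {$, y, z}
Therefore, FOLLOW(S) = {$, y, z}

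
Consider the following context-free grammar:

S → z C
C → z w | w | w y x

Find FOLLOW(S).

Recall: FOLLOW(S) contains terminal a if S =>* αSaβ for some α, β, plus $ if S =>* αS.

We compute FOLLOW(S) using the standard algorithm.
FOLLOW(S) starts with {$}.
FIRST(C) = {w, z}
FIRST(S) = {z}
FOLLOW(C) = {$}
FOLLOW(S) = {$}
Therefore, FOLLOW(S) = {$}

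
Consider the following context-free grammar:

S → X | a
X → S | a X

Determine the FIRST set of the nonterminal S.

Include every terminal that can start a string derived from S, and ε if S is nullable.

We compute FIRST(S) using the standard algorithm.
FIRST(S) = {a}
FIRST(X) = {a}
Therefore, FIRST(S) = {a}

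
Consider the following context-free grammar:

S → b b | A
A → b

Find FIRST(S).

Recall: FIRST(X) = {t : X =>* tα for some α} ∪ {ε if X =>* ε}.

We compute FIRST(S) using the standard algorithm.
FIRST(A) = {b}
FIRST(S) = {b}
Therefore, FIRST(S) = {b}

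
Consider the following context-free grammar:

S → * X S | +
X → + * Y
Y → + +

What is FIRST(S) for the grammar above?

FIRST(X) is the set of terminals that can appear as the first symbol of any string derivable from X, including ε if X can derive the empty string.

We compute FIRST(S) using the standard algorithm.
FIRST(S) = {*, +}
FIRST(X) = {+}
FIRST(Y) = {+}
Therefore, FIRST(S) = {*, +}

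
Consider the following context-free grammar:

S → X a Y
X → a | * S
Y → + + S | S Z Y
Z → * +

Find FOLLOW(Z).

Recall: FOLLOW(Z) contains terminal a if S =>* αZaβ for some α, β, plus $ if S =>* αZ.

We compute FOLLOW(Z) using the standard algorithm.
FOLLOW(S) starts with {$}.
FIRST(S) = {*, a}
FIRST(X) = {*, a}
FIRST(Y) = {*, +, a}
FIRST(Z) = {*}
FOLLOW(S) = {$, *, a}
FOLLOW(X) = {a}
FOLLOW(Y) = {$, *, a}
FOLLOW(Z) = {*, +, a}
Therefore, FOLLOW(Z) = {*, +, a}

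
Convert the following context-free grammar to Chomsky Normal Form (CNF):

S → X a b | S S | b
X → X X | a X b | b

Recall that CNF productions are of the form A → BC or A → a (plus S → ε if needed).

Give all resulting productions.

TA → a; TB → b; S → b; X → b; S → X X0; X0 → TA TB; S → S S; X → X X; X → TA X1; X1 → X TB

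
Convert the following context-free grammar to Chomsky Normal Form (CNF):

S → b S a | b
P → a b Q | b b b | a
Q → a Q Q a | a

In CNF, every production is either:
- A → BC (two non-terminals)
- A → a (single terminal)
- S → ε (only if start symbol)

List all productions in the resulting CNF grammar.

TB → b; TA → a; S → b; P → a; Q → a; S → TB X0; X0 → S TA; P → TA X1; X1 → TB Q; P → TB X2; X2 → TB TB; Q → TA X3; X3 → Q X4; X4 → Q TA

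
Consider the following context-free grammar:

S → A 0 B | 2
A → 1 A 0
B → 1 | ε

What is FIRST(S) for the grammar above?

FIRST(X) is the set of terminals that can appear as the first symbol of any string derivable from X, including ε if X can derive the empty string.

We compute FIRST(S) using the standard algorithm.
FIRST(A) = {1}
FIRST(B) = {1, ε}
FIRST(S) = {1, 2}
Therefore, FIRST(S) = {1, 2}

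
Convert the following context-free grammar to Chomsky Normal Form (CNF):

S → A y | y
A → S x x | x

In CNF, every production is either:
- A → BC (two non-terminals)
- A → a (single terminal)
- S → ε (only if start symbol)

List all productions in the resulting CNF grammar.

TY → y; S → y; TX → x; A → x; S → A TY; A → S X0; X0 → TX TX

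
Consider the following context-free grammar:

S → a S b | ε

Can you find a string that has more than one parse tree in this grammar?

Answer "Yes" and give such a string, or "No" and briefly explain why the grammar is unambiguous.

No - the grammar is unambiguous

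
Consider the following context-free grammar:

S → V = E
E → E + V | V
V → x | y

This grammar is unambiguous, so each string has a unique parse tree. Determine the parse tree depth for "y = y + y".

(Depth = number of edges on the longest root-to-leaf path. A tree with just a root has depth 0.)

4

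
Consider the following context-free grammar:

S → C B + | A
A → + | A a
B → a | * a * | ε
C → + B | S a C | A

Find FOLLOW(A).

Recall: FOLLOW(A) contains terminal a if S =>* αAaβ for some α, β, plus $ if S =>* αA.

We compute FOLLOW(A) using the standard algorithm.
FOLLOW(S) starts with {$}.
FIRST(A) = {+}
FIRST(B) = {*, a, ε}
FIRST(C) = {+}
FIRST(S) = {+}
FOLLOW(A) = {$, *, +, a}
FOLLOW(B) = {*, +, a}
FOLLOW(C) = {*, +, a}
FOLLOW(S) = {$, a}
Therefore, FOLLOW(A) = {$, *, +, a}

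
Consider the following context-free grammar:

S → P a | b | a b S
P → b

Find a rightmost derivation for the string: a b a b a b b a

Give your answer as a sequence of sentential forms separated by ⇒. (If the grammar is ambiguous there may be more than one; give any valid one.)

S ⇒ a b S ⇒ a b a b S ⇒ a b a b a b S ⇒ a b a b a b P a ⇒ a b a b a b b a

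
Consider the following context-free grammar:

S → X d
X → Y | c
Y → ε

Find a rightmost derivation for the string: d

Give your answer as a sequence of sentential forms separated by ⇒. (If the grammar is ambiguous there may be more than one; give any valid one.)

S ⇒ X d ⇒ Y d ⇒ d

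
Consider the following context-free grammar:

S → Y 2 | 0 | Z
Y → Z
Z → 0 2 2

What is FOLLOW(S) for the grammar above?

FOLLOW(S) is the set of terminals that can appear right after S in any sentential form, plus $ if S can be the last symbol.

We compute FOLLOW(S) using the standard algorithm.
FOLLOW(S) starts with {$}.
FIRST(S) = {0}
FIRST(Y) = {0}
FIRST(Z) = {0}
FOLLOW(S) = {$}
FOLLOW(Y) = {2}
FOLLOW(Z) = {$, 2}
Therefore, FOLLOW(S) = {$}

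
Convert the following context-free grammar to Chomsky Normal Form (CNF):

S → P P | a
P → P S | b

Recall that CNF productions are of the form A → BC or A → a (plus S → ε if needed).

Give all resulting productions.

S → a; P → b; S → P P; P → P S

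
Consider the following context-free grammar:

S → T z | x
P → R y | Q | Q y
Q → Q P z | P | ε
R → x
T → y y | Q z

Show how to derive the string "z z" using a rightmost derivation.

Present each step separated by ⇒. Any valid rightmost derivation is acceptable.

S ⇒ T z ⇒ Q z z ⇒ z z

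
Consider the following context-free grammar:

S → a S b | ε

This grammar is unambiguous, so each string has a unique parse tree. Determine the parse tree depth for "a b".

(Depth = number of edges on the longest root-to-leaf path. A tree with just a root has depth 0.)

2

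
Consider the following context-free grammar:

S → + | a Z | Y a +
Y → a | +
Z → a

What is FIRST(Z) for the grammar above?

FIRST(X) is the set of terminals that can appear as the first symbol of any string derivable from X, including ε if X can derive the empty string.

We compute FIRST(Z) using the standard algorithm.
FIRST(S) = {+, a}
FIRST(Y) = {+, a}
FIRST(Z) = {a}
Therefore, FIRST(Z) = {a}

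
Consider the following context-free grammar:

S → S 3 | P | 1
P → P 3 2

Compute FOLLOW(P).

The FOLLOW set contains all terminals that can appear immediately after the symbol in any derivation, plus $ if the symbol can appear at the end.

We compute FOLLOW(P) using the standard algorithm.
FOLLOW(S) starts with {$}.
FIRST(P) = {}
FIRST(S) = {1}
FOLLOW(P) = {$, 3}
FOLLOW(S) = {$, 3}
Therefore, FOLLOW(P) = {$, 3}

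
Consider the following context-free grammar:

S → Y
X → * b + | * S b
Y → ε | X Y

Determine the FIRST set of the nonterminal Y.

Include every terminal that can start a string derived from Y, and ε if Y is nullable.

We compute FIRST(Y) using the standard algorithm.
FIRST(S) = {*, ε}
FIRST(X) = {*}
FIRST(Y) = {*, ε}
Therefore, FIRST(Y) = {*, ε}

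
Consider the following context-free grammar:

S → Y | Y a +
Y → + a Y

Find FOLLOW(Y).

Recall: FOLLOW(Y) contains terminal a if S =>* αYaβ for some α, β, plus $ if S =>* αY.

We compute FOLLOW(Y) using the standard algorithm.
FOLLOW(S) starts with {$}.
FIRST(S) = {+}
FIRST(Y) = {+}
FOLLOW(S) = {$}
FOLLOW(Y) = {$, a}
Therefore, FOLLOW(Y) = {$, a}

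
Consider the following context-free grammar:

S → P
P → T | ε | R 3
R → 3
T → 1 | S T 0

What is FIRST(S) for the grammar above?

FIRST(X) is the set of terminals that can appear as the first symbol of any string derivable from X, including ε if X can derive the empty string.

We compute FIRST(S) using the standard algorithm.
FIRST(P) = {1, 3, ε}
FIRST(R) = {3}
FIRST(S) = {1, 3, ε}
FIRST(T) = {1, 3}
Therefore, FIRST(S) = {1, 3, ε}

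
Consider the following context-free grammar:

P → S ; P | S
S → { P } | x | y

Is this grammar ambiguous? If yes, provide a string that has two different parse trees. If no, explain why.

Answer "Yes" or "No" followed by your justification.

No - the grammar is unambiguous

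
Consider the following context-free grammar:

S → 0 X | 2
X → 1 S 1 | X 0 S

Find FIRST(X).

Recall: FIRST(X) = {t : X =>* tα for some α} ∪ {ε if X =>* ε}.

We compute FIRST(X) using the standard algorithm.
FIRST(S) = {0, 2}
FIRST(X) = {1}
Therefore, FIRST(X) = {1}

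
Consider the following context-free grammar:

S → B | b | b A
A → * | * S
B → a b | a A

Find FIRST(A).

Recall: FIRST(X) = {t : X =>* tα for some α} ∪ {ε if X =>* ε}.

We compute FIRST(A) using the standard algorithm.
FIRST(A) = {*}
FIRST(B) = {a}
FIRST(S) = {a, b}
Therefore, FIRST(A) = {*}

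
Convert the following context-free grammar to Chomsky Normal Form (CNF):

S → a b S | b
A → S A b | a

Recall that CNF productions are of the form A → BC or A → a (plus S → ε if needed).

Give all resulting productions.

TA → a; TB → b; S → b; A → a; S → TA X0; X0 → TB S; A → S X1; X1 → A TB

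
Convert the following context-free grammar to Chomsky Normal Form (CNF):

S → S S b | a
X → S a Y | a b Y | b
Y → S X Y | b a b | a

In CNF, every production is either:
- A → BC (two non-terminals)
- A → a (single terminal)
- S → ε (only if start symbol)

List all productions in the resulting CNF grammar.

TB → b; S → a; TA → a; X → b; Y → a; S → S X0; X0 → S TB; X → S X1; X1 → TA Y; X → TA X2; X2 → TB Y; Y → S X3; X3 → X Y; Y → TB X4; X4 → TA TB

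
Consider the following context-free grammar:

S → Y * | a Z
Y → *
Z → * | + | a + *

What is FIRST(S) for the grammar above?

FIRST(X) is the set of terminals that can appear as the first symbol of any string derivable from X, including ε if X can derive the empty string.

We compute FIRST(S) using the standard algorithm.
FIRST(S) = {*, a}
FIRST(Y) = {*}
FIRST(Z) = {*, +, a}
Therefore, FIRST(S) = {*, a}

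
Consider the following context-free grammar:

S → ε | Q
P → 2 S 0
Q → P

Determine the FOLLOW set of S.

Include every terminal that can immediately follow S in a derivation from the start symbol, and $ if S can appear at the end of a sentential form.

We compute FOLLOW(S) using the standard algorithm.
FOLLOW(S) starts with {$}.
FIRST(P) = {2}
FIRST(Q) = {2}
FIRST(S) = {2, ε}
FOLLOW(P) = {$, 0}
FOLLOW(Q) = {$, 0}
FOLLOW(S) = {$, 0}
Therefore, FOLLOW(S) = {$, 0}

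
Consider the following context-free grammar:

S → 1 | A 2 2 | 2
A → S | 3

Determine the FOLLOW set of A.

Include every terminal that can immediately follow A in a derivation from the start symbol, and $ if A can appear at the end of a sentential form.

We compute FOLLOW(A) using the standard algorithm.
FOLLOW(S) starts with {$}.
FIRST(A) = {1, 2, 3}
FIRST(S) = {1, 2, 3}
FOLLOW(A) = {2}
FOLLOW(S) = {$, 2}
Therefore, FOLLOW(A) = {2}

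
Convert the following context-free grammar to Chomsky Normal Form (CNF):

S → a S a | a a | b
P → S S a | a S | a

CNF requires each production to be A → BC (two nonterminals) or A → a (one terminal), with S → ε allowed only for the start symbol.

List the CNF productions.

TA → a; S → b; P → a; S → TA X0; X0 → S TA; S → TA TA; P → S X1; X1 → S TA; P → TA S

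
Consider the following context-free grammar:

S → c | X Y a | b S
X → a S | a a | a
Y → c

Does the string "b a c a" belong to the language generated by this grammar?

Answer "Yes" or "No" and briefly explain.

Yes - a valid derivation exists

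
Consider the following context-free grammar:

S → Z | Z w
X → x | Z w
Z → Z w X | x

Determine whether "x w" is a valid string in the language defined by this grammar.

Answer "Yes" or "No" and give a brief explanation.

Yes - a valid derivation exists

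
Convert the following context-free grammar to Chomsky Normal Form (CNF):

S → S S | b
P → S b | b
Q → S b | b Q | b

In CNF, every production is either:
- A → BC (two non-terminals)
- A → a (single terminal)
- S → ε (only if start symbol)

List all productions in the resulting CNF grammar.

S → b; TB → b; P → b; Q → b; S → S S; P → S TB; Q → S TB; Q → TB Q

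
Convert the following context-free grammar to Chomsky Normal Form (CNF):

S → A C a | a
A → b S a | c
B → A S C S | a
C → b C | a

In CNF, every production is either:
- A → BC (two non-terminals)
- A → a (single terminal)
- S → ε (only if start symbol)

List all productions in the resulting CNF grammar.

TA → a; S → a; TB → b; A → c; B → a; C → a; S → A X0; X0 → C TA; A → TB X1; X1 → S TA; B → A X2; X2 → S X3; X3 → C S; C → TB C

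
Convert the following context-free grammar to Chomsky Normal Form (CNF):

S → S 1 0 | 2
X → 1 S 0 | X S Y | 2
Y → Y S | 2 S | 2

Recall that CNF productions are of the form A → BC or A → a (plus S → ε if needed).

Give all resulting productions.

T1 → 1; T0 → 0; S → 2; X → 2; T2 → 2; Y → 2; S → S X0; X0 → T1 T0; X → T1 X1; X1 → S T0; X → X X2; X2 → S Y; Y → Y S; Y → T2 S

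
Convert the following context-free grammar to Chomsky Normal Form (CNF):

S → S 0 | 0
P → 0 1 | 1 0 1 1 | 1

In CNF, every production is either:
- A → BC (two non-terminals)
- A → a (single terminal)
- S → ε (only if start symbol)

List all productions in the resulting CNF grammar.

T0 → 0; S → 0; T1 → 1; P → 1; S → S T0; P → T0 T1; P → T1 X0; X0 → T0 X1; X1 → T1 T1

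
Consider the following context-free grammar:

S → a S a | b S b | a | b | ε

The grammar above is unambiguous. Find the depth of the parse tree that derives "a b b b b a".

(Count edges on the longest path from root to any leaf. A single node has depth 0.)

4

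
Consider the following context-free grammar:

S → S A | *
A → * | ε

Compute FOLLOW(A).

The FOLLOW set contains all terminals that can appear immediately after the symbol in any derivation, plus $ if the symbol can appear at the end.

We compute FOLLOW(A) using the standard algorithm.
FOLLOW(S) starts with {$}.
FIRST(A) = {*, ε}
FIRST(S) = {*}
FOLLOW(A) = {$, *}
FOLLOW(S) = {$, *}
Therefore, FOLLOW(A) = {$, *}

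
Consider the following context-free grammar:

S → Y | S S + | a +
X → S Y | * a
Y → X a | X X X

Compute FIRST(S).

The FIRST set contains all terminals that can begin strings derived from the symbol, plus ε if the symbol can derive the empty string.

We compute FIRST(S) using the standard algorithm.
FIRST(S) = {*, a}
FIRST(X) = {*, a}
FIRST(Y) = {*, a}
Therefore, FIRST(S) = {*, a}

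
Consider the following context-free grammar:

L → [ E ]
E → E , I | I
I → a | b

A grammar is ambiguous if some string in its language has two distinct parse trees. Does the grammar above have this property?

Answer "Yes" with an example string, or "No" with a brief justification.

No - the grammar is unambiguous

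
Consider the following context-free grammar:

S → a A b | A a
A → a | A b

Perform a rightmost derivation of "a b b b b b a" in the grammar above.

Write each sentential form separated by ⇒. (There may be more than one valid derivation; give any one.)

S ⇒ A a ⇒ A b a ⇒ A b b a ⇒ A b b b a ⇒ A b b b b a ⇒ A b b b b b a ⇒ a b b b b b a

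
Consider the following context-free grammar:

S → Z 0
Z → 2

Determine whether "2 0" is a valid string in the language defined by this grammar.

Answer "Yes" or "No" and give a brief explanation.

Yes - a valid derivation exists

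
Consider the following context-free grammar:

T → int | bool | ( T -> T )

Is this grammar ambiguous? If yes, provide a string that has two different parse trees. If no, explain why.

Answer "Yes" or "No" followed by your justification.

No - the grammar is unambiguous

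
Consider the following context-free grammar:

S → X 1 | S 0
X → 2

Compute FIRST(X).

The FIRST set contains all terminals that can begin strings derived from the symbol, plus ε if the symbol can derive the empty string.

We compute FIRST(X) using the standard algorithm.
FIRST(S) = {2}
FIRST(X) = {2}
Therefore, FIRST(X) = {2}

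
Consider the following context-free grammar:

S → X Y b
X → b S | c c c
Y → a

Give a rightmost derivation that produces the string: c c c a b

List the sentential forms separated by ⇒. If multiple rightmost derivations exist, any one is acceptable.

S ⇒ X Y b ⇒ X a b ⇒ c c c a b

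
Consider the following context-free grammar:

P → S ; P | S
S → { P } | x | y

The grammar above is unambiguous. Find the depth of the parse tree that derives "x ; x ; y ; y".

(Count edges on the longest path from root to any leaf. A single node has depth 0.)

5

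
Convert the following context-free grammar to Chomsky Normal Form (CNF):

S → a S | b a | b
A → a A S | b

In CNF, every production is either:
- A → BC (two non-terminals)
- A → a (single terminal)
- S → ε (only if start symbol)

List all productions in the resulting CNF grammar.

TA → a; TB → b; S → b; A → b; S → TA S; S → TB TA; A → TA X0; X0 → A S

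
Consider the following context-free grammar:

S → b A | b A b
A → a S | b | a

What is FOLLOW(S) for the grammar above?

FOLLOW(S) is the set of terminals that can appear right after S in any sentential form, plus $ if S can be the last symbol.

We compute FOLLOW(S) using the standard algorithm.
FOLLOW(S) starts with {$}.
FIRST(A) = {a, b}
FIRST(S) = {b}
FOLLOW(A) = {$, b}
FOLLOW(S) = {$, b}
Therefore, FOLLOW(S) = {$, b}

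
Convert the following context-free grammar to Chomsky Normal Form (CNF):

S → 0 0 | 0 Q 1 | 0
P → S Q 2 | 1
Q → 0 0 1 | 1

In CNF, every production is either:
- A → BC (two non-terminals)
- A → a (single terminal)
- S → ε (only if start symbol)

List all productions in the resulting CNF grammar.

T0 → 0; T1 → 1; S → 0; T2 → 2; P → 1; Q → 1; S → T0 T0; S → T0 X0; X0 → Q T1; P → S X1; X1 → Q T2; Q → T0 X2; X2 → T0 T1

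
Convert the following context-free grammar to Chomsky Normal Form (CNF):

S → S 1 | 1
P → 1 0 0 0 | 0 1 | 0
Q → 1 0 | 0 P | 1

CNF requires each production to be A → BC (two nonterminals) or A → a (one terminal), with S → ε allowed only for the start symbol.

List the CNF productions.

T1 → 1; S → 1; T0 → 0; P → 0; Q → 1; S → S T1; P → T1 X0; X0 → T0 X1; X1 → T0 T0; P → T0 T1; Q → T1 T0; Q → T0 P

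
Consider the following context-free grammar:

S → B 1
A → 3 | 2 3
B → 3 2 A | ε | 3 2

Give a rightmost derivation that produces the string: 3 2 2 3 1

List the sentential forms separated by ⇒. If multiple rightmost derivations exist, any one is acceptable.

S ⇒ B 1 ⇒ 3 2 A 1 ⇒ 3 2 2 3 1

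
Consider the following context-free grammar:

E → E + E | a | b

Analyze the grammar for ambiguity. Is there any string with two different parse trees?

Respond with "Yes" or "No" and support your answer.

Yes - the string 'a + b + b + a + b' has two distinct parse trees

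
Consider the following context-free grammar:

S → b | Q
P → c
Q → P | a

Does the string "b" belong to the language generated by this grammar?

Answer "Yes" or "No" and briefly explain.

Yes - a valid derivation exists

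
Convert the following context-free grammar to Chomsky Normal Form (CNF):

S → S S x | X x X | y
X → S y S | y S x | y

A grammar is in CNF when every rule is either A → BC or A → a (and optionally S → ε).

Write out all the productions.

TX → x; S → y; TY → y; X → y; S → S X0; X0 → S TX; S → X X1; X1 → TX X; X → S X2; X2 → TY S; X → TY X3; X3 → S TX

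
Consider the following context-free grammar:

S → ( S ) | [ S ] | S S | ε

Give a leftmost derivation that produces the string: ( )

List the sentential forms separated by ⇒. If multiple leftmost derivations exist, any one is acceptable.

S ⇒ S S ⇒ ( S ) S ⇒ ( ) S ⇒ ( )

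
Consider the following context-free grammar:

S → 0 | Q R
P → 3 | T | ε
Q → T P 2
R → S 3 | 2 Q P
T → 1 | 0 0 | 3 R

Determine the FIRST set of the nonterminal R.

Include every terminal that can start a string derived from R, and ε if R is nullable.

We compute FIRST(R) using the standard algorithm.
FIRST(P) = {0, 1, 3, ε}
FIRST(Q) = {0, 1, 3}
FIRST(R) = {0, 1, 2, 3}
FIRST(S) = {0, 1, 3}
FIRST(T) = {0, 1, 3}
Therefore, FIRST(R) = {0, 1, 2, 3}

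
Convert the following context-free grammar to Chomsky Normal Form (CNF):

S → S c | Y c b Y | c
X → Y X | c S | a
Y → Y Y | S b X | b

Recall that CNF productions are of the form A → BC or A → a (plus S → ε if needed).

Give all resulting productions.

TC → c; TB → b; S → c; X → a; Y → b; S → S TC; S → Y X0; X0 → TC X1; X1 → TB Y; X → Y X; X → TC S; Y → Y Y; Y → S X2; X2 → TB X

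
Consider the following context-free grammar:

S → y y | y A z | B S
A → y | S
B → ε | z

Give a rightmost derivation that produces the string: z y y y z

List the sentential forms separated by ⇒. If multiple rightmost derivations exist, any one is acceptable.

S ⇒ B S ⇒ B y A z ⇒ B y S z ⇒ B y y y z ⇒ z y y y z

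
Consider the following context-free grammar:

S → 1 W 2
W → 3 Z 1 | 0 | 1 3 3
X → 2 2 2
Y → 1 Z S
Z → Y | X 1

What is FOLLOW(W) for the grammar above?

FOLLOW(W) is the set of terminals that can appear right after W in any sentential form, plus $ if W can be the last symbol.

We compute FOLLOW(W) using the standard algorithm.
FOLLOW(S) starts with {$}.
FIRST(S) = {1}
FIRST(W) = {0, 1, 3}
FIRST(X) = {2}
FIRST(Y) = {1}
FIRST(Z) = {1, 2}
FOLLOW(S) = {$, 1}
FOLLOW(W) = {2}
FOLLOW(X) = {1}
FOLLOW(Y) = {1}
FOLLOW(Z) = {1}
Therefore, FOLLOW(W) = {2}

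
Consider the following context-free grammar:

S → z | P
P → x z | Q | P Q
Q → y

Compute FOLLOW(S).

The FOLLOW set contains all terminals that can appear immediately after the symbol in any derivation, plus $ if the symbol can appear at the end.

We compute FOLLOW(S) using the standard algorithm.
FOLLOW(S) starts with {$}.
FIRST(P) = {x, y}
FIRST(Q) = {y}
FIRST(S) = {x, y, z}
FOLLOW(P) = {$, y}
FOLLOW(Q) = {$, y}
FOLLOW(S) = {$}
Therefore, FOLLOW(S) = {$}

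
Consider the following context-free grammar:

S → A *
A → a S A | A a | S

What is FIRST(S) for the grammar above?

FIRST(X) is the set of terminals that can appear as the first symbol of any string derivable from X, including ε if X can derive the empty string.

We compute FIRST(S) using the standard algorithm.
FIRST(A) = {a}
FIRST(S) = {a}
Therefore, FIRST(S) = {a}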